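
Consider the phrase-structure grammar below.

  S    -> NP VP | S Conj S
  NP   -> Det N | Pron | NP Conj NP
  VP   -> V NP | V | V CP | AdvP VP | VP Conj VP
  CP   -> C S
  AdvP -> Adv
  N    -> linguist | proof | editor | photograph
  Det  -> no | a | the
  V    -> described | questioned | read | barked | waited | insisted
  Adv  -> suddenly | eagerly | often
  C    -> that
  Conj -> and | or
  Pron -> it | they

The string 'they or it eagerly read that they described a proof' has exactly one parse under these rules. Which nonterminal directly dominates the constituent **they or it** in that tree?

[S [NP [NP [Pron they]] [Conj or] [NP [Pron it]]] [VP [AdvP [Adv eagerly]] [VP [V read] [CP [C that] [S [NP [Pron they]] [VP [V described] [NP [Det a] [N proof]]]]]]]]
The span 'they or it' is the NP node built by NP → NP Conj NP.
Its mother is the S built by S → NP VP.

S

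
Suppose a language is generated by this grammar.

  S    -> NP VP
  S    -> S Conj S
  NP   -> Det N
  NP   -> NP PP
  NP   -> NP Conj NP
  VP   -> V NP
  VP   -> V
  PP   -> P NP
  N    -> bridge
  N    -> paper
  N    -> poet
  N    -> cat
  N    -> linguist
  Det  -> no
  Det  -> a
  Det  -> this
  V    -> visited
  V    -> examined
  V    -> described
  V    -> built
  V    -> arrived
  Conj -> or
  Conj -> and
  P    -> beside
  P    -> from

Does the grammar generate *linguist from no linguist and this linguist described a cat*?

Ungrammatical

For S → NP VP, no prefix of the string parses as an NP. The alternative S rule S → S Conj S likewise has no satisfying split.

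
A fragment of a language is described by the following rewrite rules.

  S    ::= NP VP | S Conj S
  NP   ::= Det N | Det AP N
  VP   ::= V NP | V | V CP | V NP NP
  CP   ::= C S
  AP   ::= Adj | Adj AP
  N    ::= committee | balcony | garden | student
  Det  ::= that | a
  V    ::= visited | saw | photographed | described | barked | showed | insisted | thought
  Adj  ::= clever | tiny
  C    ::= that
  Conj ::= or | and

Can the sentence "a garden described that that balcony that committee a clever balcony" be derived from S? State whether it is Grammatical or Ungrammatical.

Ungrammatical

For S → NP VP, the only prefix that parses as NP is 'a garden', but the remainder 'described that that balcony that committee a clever balcony' is not a VP under these rules. The alternative S rule S → S Conj S likewise has no satisfying split.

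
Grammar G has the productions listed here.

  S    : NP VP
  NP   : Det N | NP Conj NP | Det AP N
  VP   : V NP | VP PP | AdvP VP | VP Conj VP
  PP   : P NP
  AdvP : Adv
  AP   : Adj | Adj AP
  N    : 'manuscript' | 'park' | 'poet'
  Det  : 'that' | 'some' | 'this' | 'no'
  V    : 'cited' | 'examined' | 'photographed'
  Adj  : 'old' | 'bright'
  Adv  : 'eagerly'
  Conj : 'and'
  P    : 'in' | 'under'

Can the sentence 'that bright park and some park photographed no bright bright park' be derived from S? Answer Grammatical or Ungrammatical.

[S [NP [NP [Det that] [AP [Adj bright]] [N park]] [Conj and] [NP [Det some] [N park]]] [VP [V photographed] [NP [Det no] [AP [Adj bright] [AP [Adj bright]]] [N park]]]]
Each bracket corresponds to one application of a listed rule, so the string is derivable from S.

Grammatical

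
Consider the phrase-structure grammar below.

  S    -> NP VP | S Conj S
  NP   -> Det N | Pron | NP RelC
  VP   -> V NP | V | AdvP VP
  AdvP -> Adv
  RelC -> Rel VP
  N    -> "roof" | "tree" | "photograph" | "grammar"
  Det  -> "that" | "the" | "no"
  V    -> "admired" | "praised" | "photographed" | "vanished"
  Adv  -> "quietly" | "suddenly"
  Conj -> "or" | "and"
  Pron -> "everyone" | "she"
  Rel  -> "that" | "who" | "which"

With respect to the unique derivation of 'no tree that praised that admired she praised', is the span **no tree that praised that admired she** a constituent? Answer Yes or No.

Yes

[S [NP [NP [NP [Det no] [N tree]] [RelC [Rel that] [VP [V praised]]]] [RelC [Rel that] [VP [V admired] [NP [Pron she]]]]] [VP [V praised]]]
The words 'no tree that praised that admired she' are exhaustively dominated by a single NP node (built by NP → NP RelC), so they form a constituent.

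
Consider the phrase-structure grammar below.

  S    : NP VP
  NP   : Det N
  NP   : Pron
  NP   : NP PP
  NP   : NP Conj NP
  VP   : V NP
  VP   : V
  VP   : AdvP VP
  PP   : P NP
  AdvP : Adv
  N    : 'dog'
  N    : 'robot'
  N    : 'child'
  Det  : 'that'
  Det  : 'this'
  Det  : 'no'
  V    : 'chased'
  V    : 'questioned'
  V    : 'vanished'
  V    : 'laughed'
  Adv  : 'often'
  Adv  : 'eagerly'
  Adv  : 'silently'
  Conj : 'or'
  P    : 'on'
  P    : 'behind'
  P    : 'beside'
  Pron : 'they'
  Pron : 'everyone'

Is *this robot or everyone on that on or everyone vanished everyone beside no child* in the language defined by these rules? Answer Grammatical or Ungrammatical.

A Det word can never sit immediately before a P word in any string this grammar generates, so the substring 'that on' rules out a derivation.

Ungrammatical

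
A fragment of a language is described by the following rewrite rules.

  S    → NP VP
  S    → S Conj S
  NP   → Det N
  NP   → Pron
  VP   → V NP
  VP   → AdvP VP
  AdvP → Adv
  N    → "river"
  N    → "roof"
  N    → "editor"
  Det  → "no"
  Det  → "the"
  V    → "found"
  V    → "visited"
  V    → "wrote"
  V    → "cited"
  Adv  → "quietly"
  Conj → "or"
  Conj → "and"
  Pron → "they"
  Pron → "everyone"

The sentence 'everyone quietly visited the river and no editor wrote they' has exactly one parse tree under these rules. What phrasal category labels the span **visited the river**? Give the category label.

S
  S
    NP
      Pron: everyone
    VP
      AdvP
        Adv: quietly
      VP
        V: visited
        NP
          Det: the
          N: river
  Conj: and
  S
    NP
      Det: no
      N: editor
    VP
      V: wrote
      NP
        Pron: they
The span 'visited the river' is the VP node built by VP → V NP.

VP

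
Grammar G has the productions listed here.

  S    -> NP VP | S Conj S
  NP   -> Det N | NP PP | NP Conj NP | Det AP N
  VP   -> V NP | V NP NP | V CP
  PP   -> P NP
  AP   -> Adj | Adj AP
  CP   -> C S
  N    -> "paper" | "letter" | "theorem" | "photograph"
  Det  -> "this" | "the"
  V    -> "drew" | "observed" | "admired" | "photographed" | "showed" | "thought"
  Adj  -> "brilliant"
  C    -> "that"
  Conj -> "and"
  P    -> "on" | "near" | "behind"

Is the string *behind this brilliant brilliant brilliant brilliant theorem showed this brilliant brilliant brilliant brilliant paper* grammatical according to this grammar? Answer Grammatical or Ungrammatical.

For S → NP VP, no prefix of the string parses as an NP. The alternative S rule S → S Conj S likewise has no satisfying split.

Ungrammatical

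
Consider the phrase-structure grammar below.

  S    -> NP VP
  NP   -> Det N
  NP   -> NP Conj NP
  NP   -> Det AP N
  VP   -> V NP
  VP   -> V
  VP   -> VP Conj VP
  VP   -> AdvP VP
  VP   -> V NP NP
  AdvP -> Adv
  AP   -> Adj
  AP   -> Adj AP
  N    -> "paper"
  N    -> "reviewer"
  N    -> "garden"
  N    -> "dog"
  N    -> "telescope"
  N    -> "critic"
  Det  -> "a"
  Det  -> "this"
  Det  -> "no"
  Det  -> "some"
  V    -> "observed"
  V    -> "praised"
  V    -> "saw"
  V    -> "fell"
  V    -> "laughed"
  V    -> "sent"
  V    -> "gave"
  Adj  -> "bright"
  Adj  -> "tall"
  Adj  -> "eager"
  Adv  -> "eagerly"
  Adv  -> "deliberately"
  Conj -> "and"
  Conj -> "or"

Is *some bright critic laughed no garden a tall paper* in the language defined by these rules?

[S [NP [Det some] [AP [Adj bright]] [N critic]] [VP [V laughed] [NP [Det no] [N garden]] [NP [Det a] [AP [Adj tall]] [N paper]]]]
Each bracket corresponds to one application of a listed rule, so the string is derivable from S.

Grammatical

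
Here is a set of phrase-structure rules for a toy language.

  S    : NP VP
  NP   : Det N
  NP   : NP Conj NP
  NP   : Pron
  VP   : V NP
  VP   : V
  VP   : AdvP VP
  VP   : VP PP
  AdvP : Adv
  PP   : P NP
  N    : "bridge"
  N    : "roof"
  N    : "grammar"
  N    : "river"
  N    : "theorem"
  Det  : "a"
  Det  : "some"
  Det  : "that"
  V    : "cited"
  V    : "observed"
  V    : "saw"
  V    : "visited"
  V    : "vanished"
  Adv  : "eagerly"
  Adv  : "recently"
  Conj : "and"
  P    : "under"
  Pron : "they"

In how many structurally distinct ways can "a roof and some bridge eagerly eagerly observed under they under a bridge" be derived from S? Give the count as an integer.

6

Two of the 6 distinct bracketings:
[S [NP [NP [Det a] [N roof]] [Conj and] [NP [Det some] [N bridge]]] [VP [AdvP [Adv eagerly]] [VP [AdvP [Adv eagerly]] [VP [VP [VP [V observed]] [PP [P under] [NP [Pron they]]]] [PP [P under] [NP [Det a] [N bridge]]]]]]]
[S [NP [NP [Det a] [N roof]] [Conj and] [NP [Det some] [N bridge]]] [VP [AdvP [Adv eagerly]] [VP [VP [AdvP [Adv eagerly]] [VP [VP [V observed]] [PP [P under] [NP [Pron they]]]]] [PP [P under] [NP [Det a] [N bridge]]]]]]
The trees differ in how a recursive rule is bracketed over the same span.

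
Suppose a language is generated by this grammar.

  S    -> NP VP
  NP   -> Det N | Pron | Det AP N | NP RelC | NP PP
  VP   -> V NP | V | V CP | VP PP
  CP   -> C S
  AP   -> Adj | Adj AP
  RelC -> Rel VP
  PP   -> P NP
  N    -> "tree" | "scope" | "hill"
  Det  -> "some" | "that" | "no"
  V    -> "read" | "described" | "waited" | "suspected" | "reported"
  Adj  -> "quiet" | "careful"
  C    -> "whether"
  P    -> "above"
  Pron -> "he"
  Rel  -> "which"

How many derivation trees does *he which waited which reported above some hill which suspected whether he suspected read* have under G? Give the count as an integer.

Two of the 4 distinct bracketings:
[S [NP [NP [NP [Pron he]] [RelC [Rel which] [VP [V waited]]]] [RelC [Rel which] [VP [VP [V reported]] [PP [P above] [NP [NP [Det some] [N hill]] [RelC [Rel which] [VP [V suspected] [CP [C whether] [S [NP [Pron he]] [VP [V suspected]]]]]]]]]]] [VP [V read]]]
[S [NP [NP [NP [NP [Pron he]] [RelC [Rel which] [VP [V waited]]]] [RelC [Rel which] [VP [VP [V reported]] [PP [P above] [NP [Det some] [N hill]]]]]] [RelC [Rel which] [VP [V suspected] [CP [C whether] [S [NP [Pron he]] [VP [V suspected]]]]]]] [VP [V read]]]
The trees differ in how a recursive rule is bracketed over the same span.

4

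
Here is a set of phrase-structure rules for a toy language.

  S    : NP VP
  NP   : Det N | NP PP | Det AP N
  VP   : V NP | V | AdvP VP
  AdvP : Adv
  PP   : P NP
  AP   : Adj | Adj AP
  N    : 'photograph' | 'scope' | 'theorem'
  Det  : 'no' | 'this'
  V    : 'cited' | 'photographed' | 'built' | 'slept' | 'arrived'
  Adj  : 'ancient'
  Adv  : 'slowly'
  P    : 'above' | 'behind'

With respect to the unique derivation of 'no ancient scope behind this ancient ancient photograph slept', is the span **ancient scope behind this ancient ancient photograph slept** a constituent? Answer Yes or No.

[S [NP [NP [Det no] [AP [Adj ancient]] [N scope]] [PP [P behind] [NP [Det this] [AP [Adj ancient] [AP [Adj ancient]]] [N photograph]]]] [VP [V slept]]]
The smallest constituent containing 'ancient scope behind this ancient ancient photograph slept' is the S spanning 'no ancient scope behind this ancient ancient photograph slept'; no single node in the tree dominates exactly the given words.

No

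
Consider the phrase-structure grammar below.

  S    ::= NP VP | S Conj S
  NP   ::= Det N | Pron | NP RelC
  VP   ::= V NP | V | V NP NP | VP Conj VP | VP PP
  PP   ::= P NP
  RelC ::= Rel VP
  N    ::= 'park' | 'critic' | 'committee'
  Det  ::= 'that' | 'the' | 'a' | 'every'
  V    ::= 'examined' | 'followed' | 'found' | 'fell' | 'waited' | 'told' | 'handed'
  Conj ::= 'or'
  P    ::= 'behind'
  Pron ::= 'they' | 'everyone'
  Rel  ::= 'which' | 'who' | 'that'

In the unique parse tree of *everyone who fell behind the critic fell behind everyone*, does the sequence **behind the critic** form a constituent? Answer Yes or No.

Yes

[S [NP [NP [Pron everyone]] [RelC [Rel who] [VP [VP [V fell]] [PP [P behind] [NP [Det the] [N critic]]]]]] [VP [VP [V fell]] [PP [P behind] [NP [Pron everyone]]]]]
The words 'behind the critic' are exhaustively dominated by a single PP node (built by PP → P NP), so they form a constituent.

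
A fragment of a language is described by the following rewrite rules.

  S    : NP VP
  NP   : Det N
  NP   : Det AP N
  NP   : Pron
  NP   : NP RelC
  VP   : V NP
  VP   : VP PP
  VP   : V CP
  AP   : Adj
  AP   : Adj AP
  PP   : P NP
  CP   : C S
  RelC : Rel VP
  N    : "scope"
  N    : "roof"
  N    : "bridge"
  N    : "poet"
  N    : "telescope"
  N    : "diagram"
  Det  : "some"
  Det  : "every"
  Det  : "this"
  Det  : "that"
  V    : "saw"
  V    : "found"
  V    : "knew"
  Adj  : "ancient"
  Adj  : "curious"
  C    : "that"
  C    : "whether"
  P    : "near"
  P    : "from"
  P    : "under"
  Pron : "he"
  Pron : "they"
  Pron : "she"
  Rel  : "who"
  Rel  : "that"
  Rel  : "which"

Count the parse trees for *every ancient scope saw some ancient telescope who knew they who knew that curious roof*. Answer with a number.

2

The two bracketings:
[S [NP [Det every] [AP [Adj ancient]] [N scope]] [VP [V saw] [NP [NP [Det some] [AP [Adj ancient]] [N telescope]] [RelC [Rel who] [VP [V knew] [NP [NP [Pron they]] [RelC [Rel who] [VP [V knew] [NP [Det that] [AP [Adj curious]] [N roof]]]]]]]]]]
[S [NP [Det every] [AP [Adj ancient]] [N scope]] [VP [V saw] [NP [NP [NP [Det some] [AP [Adj ancient]] [N telescope]] [RelC [Rel who] [VP [V knew] [NP [Pron they]]]]] [RelC [Rel who] [VP [V knew] [NP [Det that] [AP [Adj curious]] [N roof]]]]]]]
The trees differ in how a recursive rule is bracketed over the same span.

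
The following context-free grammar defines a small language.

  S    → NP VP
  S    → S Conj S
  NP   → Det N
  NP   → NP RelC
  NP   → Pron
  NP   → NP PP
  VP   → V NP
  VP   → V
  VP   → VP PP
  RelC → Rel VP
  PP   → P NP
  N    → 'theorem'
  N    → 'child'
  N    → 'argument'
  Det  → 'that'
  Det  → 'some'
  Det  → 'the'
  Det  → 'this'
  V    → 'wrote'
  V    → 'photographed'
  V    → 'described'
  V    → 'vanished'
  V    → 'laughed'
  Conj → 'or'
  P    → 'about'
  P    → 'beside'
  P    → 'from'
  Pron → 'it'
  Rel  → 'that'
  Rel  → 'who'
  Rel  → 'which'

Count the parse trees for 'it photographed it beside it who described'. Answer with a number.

3

Two of the 3 distinct bracketings:
[S [NP [Pron it]] [VP [V photographed] [NP [NP [NP [Pron it]] [PP [P beside] [NP [Pron it]]]] [RelC [Rel who] [VP [V described]]]]]]
[S [NP [Pron it]] [VP [V photographed] [NP [NP [Pron it]] [PP [P beside] [NP [NP [Pron it]] [RelC [Rel who] [VP [V described]]]]]]]]
The trees differ in how a recursive rule is bracketed over the same span.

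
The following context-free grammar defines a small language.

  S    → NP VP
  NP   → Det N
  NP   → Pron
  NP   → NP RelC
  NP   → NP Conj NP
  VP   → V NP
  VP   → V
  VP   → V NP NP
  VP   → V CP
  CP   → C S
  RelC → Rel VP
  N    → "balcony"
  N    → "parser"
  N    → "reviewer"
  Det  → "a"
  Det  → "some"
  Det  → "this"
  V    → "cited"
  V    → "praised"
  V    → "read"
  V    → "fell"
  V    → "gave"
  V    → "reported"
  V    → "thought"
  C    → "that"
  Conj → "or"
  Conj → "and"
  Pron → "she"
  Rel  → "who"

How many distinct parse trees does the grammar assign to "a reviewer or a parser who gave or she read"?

Two of the 3 distinct bracketings:
[S [NP [NP [Det a] [N reviewer]] [Conj or] [NP [NP [NP [Det a] [N parser]] [RelC [Rel who] [VP [V gave]]]] [Conj or] [NP [Pron she]]]] [VP [V read]]]
[S [NP [NP [NP [NP [Det a] [N reviewer]] [Conj or] [NP [Det a] [N parser]]] [RelC [Rel who] [VP [V gave]]]] [Conj or] [NP [Pron she]]] [VP [V read]]]
The trees differ in how a recursive rule is bracketed over the same span.

3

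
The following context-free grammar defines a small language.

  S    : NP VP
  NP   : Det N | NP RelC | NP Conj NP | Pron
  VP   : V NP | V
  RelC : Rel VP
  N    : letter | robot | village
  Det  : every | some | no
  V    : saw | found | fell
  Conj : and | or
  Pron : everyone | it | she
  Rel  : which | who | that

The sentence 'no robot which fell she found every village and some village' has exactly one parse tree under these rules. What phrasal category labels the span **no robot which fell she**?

NP

[S [NP [NP [Det no] [N robot]] [RelC [Rel which] [VP [V fell] [NP [Pron she]]]]] [VP [V found] [NP [NP [Det every] [N village]] [Conj and] [NP [Det some] [N village]]]]]
The span 'no robot which fell she' is the NP node built by NP → NP RelC.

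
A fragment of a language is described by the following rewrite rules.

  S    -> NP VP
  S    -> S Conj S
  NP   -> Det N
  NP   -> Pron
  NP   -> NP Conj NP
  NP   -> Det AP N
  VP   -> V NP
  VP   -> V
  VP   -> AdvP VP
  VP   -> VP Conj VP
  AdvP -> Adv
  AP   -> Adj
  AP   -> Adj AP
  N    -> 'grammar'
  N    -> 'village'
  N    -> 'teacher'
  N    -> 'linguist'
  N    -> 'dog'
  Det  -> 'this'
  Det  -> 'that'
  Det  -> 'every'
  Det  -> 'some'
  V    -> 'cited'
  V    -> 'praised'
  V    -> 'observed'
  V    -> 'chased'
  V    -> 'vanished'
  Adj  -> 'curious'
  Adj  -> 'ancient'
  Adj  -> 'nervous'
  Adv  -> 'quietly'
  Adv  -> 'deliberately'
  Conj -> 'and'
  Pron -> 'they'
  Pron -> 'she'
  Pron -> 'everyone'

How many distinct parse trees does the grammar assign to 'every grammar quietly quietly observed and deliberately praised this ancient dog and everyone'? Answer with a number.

3

Two of the 3 distinct bracketings:
[S [NP [Det every] [N grammar]] [VP [AdvP [Adv quietly]] [VP [AdvP [Adv quietly]] [VP [VP [V observed]] [Conj and] [VP [AdvP [Adv deliberately]] [VP [V praised] [NP [NP [Det this] [AP [Adj ancient]] [N dog]] [Conj and] [NP [Pron everyone]]]]]]]]]
[S [NP [Det every] [N grammar]] [VP [AdvP [Adv quietly]] [VP [VP [AdvP [Adv quietly]] [VP [V observed]]] [Conj and] [VP [AdvP [Adv deliberately]] [VP [V praised] [NP [NP [Det this] [AP [Adj ancient]] [N dog]] [Conj and] [NP [Pron everyone]]]]]]]]
The trees differ in how a recursive rule is bracketed over the same span.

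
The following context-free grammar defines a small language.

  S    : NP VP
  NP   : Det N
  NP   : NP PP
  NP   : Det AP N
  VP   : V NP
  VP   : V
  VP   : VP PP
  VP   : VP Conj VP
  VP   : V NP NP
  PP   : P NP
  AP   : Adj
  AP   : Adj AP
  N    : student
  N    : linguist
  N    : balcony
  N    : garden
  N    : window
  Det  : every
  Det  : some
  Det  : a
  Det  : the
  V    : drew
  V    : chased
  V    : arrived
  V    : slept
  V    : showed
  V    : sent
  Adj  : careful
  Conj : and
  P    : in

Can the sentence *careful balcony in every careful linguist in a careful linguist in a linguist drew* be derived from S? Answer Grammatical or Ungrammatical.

Ungrammatical

For S → NP VP, no prefix of the string parses as an NP.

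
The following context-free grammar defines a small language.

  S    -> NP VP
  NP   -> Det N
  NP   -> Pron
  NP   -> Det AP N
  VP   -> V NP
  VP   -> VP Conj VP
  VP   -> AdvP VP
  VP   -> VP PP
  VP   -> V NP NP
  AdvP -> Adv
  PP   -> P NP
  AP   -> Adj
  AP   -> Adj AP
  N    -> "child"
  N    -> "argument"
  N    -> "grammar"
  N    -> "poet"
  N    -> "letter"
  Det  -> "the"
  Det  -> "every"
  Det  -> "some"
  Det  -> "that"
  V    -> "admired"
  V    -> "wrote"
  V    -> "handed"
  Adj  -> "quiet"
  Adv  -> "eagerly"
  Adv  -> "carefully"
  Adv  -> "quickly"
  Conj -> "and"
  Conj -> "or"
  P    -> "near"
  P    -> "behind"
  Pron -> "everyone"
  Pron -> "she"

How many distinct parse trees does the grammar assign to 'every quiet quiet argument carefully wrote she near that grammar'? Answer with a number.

The two bracketings:
[S [NP [Det every] [AP [Adj quiet] [AP [Adj quiet]]] [N argument]] [VP [AdvP [Adv carefully]] [VP [VP [V wrote] [NP [Pron she]]] [PP [P near] [NP [Det that] [N grammar]]]]]]
[S [NP [Det every] [AP [Adj quiet] [AP [Adj quiet]]] [N argument]] [VP [VP [AdvP [Adv carefully]] [VP [V wrote] [NP [Pron she]]]] [PP [P near] [NP [Det that] [N grammar]]]]]
The trees differ in how a recursive rule is bracketed over the same span.

2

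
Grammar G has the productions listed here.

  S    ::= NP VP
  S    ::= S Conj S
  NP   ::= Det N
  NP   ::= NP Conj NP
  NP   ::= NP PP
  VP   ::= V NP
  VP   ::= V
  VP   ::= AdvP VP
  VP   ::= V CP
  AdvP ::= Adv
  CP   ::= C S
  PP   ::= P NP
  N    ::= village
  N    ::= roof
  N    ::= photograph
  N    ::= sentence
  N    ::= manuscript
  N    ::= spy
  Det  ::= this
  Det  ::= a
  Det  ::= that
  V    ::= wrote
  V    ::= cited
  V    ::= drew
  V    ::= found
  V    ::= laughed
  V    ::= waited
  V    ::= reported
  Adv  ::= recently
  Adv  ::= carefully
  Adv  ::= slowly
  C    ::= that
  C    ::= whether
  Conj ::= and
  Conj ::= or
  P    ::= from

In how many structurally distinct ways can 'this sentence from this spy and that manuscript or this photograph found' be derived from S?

Two of the 5 distinct bracketings:
[S [NP [NP [NP [Det this] [N sentence]] [PP [P from] [NP [Det this] [N spy]]]] [Conj and] [NP [NP [Det that] [N manuscript]] [Conj or] [NP [Det this] [N photograph]]]] [VP [V found]]]
[S [NP [NP [NP [NP [Det this] [N sentence]] [PP [P from] [NP [Det this] [N spy]]]] [Conj and] [NP [Det that] [N manuscript]]] [Conj or] [NP [Det this] [N photograph]]] [VP [V found]]]
The trees differ in how a recursive rule is bracketed over the same span.

5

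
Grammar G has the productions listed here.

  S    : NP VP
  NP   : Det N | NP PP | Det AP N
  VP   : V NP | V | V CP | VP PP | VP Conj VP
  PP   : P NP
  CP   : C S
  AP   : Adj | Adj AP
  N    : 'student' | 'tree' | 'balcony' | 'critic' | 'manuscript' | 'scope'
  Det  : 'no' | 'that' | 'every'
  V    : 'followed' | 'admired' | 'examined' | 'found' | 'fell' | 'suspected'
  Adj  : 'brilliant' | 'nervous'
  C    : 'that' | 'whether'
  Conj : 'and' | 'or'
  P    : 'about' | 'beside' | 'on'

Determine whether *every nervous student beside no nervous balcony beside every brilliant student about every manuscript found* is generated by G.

Grammatical

[S [NP [NP [Det every] [AP [Adj nervous]] [N student]] [PP [P beside] [NP [NP [Det no] [AP [Adj nervous]] [N balcony]] [PP [P beside] [NP [NP [Det every] [AP [Adj brilliant]] [N student]] [PP [P about] [NP [Det every] [N manuscript]]]]]]]] [VP [V found]]]
Every word is introduced by a lexical rule and the phrasal rules combine the resulting categories into a single S.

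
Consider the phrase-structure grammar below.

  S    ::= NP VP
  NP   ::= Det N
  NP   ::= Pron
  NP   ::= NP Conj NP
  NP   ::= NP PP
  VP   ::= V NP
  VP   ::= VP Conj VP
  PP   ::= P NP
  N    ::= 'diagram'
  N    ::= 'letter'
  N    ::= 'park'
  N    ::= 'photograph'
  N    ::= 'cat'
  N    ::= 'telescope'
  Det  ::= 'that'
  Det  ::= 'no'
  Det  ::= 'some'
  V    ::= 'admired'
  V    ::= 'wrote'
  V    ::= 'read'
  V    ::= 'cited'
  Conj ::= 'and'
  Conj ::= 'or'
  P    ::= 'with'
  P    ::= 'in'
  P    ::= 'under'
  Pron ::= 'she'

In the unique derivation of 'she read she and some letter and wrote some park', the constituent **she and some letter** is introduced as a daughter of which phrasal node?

[S [NP [Pron she]] [VP [VP [V read] [NP [NP [Pron she]] [Conj and] [NP [Det some] [N letter]]]] [Conj and] [VP [V wrote] [NP [Det some] [N park]]]]]
The span 'she and some letter' is the NP node built by NP → NP Conj NP.
Its mother is the VP built by VP → V NP.

VP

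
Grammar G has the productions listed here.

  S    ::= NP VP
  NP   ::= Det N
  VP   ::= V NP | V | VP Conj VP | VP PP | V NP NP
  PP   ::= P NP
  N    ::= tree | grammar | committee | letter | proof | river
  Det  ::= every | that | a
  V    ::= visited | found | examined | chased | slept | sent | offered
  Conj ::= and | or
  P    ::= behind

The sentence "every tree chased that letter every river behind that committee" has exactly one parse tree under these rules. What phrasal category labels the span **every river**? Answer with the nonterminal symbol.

[S [NP [Det every] [N tree]] [VP [VP [V chased] [NP [Det that] [N letter]] [NP [Det every] [N river]]] [PP [P behind] [NP [Det that] [N committee]]]]]
The span 'every river' is the NP node built by NP → Det N.

NP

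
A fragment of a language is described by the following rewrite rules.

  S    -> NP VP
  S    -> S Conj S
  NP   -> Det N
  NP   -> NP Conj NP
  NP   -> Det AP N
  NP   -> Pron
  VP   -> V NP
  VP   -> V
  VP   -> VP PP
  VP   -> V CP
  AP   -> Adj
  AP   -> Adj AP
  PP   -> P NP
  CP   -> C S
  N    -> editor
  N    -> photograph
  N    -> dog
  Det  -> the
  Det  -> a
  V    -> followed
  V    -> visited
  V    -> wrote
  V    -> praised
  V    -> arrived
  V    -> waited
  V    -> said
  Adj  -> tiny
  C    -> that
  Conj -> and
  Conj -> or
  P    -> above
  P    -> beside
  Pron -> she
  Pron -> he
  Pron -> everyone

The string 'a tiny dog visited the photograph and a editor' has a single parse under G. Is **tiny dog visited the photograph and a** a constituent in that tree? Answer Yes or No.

No

[S [NP [Det a] [AP [Adj tiny]] [N dog]] [VP [V visited] [NP [NP [Det the] [N photograph]] [Conj and] [NP [Det a] [N editor]]]]]
The smallest constituent containing 'tiny dog visited the photograph and a' is the S spanning 'a tiny dog visited the photograph and a editor'; no single node in the tree dominates exactly the given words.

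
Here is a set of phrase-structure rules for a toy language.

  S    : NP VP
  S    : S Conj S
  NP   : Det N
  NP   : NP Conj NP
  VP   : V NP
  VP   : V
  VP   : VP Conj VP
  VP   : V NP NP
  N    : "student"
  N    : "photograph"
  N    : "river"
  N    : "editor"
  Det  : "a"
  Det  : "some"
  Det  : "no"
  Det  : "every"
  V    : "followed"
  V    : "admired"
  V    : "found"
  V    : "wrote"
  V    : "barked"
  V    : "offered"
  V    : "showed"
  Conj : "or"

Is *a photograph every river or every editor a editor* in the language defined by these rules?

For S → NP VP, the only prefix that parses as NP is 'a photograph', but the remainder 'every river or every editor a editor' is not a VP under these rules. The alternative S rule S → S Conj S likewise has no satisfying split.

Ungrammatical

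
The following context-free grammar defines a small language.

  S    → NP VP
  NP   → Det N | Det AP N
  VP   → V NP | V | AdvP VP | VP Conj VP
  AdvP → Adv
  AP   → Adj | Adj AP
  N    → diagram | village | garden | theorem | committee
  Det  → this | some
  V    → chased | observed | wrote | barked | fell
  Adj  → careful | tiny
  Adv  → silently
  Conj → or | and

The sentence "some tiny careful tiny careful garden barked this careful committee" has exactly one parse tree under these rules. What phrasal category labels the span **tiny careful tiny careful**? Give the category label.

S
  NP
    Det: some
    AP
      Adj: tiny
      AP
        Adj: careful
        AP
          Adj: tiny
          AP
            Adj: careful
    N: garden
  VP
    V: barked
    NP
      Det: this
      AP
        Adj: careful
      N: committee
The span 'tiny careful tiny careful' is the AP node built by AP → Adj AP.

AP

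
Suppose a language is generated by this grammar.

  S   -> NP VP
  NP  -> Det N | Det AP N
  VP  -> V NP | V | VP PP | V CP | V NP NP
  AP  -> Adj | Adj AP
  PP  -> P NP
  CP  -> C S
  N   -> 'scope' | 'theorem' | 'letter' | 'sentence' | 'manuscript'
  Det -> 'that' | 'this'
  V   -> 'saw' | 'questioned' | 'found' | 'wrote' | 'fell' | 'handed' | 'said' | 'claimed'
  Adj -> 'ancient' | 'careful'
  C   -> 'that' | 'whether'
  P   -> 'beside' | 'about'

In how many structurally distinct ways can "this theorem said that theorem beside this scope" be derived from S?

1

[S [NP [Det this] [N theorem]] [VP [VP [V said] [NP [Det that] [N theorem]]] [PP [P beside] [NP [Det this] [N scope]]]]]
No rule offers an alternative attachment or grouping for any span, so this is the only derivation.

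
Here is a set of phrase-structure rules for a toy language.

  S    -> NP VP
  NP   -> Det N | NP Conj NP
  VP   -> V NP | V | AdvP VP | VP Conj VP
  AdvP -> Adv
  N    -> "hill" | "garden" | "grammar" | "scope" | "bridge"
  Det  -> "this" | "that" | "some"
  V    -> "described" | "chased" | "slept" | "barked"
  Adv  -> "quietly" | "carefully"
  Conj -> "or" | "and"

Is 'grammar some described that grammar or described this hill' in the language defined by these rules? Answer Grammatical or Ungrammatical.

An N word can never sit immediately before a Det word in any string this grammar generates, so the substring 'grammar some' rules out a derivation.

Ungrammatical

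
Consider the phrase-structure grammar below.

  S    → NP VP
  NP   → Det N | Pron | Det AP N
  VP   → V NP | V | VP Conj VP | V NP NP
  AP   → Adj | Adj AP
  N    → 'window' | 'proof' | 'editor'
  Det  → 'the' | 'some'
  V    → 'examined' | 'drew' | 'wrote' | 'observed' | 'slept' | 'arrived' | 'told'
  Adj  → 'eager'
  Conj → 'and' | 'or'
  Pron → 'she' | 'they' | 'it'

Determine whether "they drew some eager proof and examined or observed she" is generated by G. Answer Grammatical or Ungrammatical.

Grammatical

[S [NP [Pron they]] [VP [VP [V drew] [NP [Det some] [AP [Adj eager]] [N proof]]] [Conj and] [VP [VP [V examined]] [Conj or] [VP [V observed] [NP [Pron she]]]]]]
Each bracket corresponds to one application of a listed rule, so the string is derivable from S.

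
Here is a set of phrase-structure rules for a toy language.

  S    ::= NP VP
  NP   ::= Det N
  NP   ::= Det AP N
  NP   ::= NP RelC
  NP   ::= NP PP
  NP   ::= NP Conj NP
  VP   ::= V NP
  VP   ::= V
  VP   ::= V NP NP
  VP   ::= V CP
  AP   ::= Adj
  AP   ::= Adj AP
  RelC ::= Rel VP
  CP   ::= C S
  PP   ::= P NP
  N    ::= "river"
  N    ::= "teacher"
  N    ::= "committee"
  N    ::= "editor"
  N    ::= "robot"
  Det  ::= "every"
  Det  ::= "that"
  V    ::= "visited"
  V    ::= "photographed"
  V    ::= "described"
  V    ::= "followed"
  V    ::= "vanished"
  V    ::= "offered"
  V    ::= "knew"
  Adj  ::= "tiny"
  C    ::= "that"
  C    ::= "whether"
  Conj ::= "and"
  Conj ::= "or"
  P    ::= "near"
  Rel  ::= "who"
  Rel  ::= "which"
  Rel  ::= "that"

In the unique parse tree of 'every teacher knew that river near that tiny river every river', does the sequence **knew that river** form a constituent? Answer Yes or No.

No

[S [NP [Det every] [N teacher]] [VP [V knew] [NP [NP [Det that] [N river]] [PP [P near] [NP [Det that] [AP [Adj tiny]] [N river]]]] [NP [Det every] [N river]]]]
The smallest constituent containing 'knew that river' is the VP spanning 'knew that river near that tiny river every river'; no single node in the tree dominates exactly the given words.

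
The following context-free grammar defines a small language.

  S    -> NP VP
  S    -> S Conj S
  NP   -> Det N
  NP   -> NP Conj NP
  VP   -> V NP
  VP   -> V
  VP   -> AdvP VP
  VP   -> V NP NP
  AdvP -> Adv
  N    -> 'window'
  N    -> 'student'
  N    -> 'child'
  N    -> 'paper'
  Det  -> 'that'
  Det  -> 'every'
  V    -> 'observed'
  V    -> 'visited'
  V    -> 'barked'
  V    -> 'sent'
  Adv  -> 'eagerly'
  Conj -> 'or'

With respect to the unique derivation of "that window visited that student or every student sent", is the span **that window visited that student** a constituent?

Yes

[S [S [NP [Det that] [N window]] [VP [V visited] [NP [Det that] [N student]]]] [Conj or] [S [NP [Det every] [N student]] [VP [V sent]]]]
The words 'that window visited that student' are exhaustively dominated by a single S node (built by S → NP VP), so they form a constituent.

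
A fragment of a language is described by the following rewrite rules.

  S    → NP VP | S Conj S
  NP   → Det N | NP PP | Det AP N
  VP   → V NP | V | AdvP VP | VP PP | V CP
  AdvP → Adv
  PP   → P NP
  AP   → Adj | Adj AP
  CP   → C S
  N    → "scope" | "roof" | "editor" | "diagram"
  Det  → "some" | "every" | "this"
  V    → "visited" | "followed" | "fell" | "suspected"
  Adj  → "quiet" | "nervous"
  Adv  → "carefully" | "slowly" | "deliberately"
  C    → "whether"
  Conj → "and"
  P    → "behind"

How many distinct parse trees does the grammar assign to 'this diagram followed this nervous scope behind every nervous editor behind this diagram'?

Two of the 5 distinct bracketings:
[S [NP [Det this] [N diagram]] [VP [V followed] [NP [NP [Det this] [AP [Adj nervous]] [N scope]] [PP [P behind] [NP [NP [Det every] [AP [Adj nervous]] [N editor]] [PP [P behind] [NP [Det this] [N diagram]]]]]]]]
[S [NP [Det this] [N diagram]] [VP [V followed] [NP [NP [NP [Det this] [AP [Adj nervous]] [N scope]] [PP [P behind] [NP [Det every] [AP [Adj nervous]] [N editor]]]] [PP [P behind] [NP [Det this] [N diagram]]]]]]
The trees differ in how a recursive rule is bracketed over the same span.

5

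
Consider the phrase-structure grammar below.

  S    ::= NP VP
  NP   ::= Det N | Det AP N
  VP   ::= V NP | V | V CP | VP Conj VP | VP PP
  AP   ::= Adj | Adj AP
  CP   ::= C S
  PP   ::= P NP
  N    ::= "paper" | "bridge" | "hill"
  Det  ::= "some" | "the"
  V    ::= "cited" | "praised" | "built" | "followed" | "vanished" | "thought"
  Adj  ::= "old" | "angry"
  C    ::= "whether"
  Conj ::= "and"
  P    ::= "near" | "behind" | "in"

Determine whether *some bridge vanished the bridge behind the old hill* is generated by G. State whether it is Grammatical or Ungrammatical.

Grammatical

S
  NP
    Det: some
    N: bridge
  VP
    VP
      V: vanished
      NP
        Det: the
        N: bridge
    PP
      P: behind
      NP
        Det: the
        AP
          Adj: old
        N: hill
Every word is introduced by a lexical rule and the phrasal rules combine the resulting categories into a single S.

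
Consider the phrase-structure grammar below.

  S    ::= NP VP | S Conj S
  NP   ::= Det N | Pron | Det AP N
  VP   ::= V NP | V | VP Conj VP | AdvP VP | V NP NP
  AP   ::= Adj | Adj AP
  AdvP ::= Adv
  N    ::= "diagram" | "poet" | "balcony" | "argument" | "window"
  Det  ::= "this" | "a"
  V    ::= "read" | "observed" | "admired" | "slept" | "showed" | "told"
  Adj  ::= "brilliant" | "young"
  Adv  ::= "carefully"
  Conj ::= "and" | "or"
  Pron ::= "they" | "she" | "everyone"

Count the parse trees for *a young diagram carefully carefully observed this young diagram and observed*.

3

Two of the 3 distinct bracketings:
[S [NP [Det a] [AP [Adj young]] [N diagram]] [VP [VP [AdvP [Adv carefully]] [VP [AdvP [Adv carefully]] [VP [V observed] [NP [Det this] [AP [Adj young]] [N diagram]]]]] [Conj and] [VP [V observed]]]]
[S [NP [Det a] [AP [Adj young]] [N diagram]] [VP [AdvP [Adv carefully]] [VP [VP [AdvP [Adv carefully]] [VP [V observed] [NP [Det this] [AP [Adj young]] [N diagram]]]] [Conj and] [VP [V observed]]]]]
The trees differ in how a recursive rule is bracketed over the same span.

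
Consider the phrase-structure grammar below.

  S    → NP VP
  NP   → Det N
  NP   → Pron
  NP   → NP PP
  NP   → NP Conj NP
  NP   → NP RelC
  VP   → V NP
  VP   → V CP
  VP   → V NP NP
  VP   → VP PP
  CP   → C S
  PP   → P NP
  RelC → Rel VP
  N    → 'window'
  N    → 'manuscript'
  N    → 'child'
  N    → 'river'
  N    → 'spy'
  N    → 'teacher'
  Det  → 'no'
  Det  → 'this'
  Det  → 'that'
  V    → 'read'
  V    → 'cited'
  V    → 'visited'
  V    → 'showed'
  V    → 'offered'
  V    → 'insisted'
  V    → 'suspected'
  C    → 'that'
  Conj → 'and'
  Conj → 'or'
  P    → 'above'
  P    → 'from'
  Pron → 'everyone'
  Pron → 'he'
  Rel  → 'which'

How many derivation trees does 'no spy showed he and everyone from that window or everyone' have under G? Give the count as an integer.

Two of the 6 distinct bracketings:
[S [NP [Det no] [N spy]] [VP [V showed] [NP [NP [NP [Pron he]] [Conj and] [NP [Pron everyone]]] [PP [P from] [NP [NP [Det that] [N window]] [Conj or] [NP [Pron everyone]]]]]]]
[S [NP [Det no] [N spy]] [VP [V showed] [NP [NP [Pron he]] [Conj and] [NP [NP [Pron everyone]] [PP [P from] [NP [NP [Det that] [N window]] [Conj or] [NP [Pron everyone]]]]]]]]
The trees differ in how a recursive rule is bracketed over the same span.

6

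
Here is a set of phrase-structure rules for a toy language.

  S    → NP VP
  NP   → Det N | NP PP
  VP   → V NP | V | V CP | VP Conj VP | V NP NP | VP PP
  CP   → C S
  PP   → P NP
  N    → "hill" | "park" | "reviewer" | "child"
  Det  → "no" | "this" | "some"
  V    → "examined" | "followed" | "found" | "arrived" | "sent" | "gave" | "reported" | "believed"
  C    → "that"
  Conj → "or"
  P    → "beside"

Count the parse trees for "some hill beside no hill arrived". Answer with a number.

1

[S [NP [NP [Det some] [N hill]] [PP [P beside] [NP [Det no] [N hill]]]] [VP [V arrived]]]
No rule offers an alternative attachment or grouping for any span, so this is the only derivation.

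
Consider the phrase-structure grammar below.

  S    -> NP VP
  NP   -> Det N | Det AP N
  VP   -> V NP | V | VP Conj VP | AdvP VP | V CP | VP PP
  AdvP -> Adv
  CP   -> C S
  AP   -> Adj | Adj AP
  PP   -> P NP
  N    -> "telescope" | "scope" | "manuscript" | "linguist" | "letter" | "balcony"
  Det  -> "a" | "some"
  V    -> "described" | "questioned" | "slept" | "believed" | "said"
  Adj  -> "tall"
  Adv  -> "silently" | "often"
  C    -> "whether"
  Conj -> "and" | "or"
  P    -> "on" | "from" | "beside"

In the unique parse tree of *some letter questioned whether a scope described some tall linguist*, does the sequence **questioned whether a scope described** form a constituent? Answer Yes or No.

No

[S [NP [Det some] [N letter]] [VP [V questioned] [CP [C whether] [S [NP [Det a] [N scope]] [VP [V described] [NP [Det some] [AP [Adj tall]] [N linguist]]]]]]]
The smallest constituent containing 'questioned whether a scope described' is the VP spanning 'questioned whether a scope described some tall linguist'; no single node in the tree dominates exactly the given words.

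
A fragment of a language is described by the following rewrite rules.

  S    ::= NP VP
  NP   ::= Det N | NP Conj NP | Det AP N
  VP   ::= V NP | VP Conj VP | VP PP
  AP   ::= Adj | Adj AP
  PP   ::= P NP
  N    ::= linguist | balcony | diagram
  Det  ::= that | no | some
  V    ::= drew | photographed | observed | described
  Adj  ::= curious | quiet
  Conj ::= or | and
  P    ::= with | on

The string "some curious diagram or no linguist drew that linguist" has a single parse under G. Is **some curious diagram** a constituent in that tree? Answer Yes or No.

[S [NP [NP [Det some] [AP [Adj curious]] [N diagram]] [Conj or] [NP [Det no] [N linguist]]] [VP [V drew] [NP [Det that] [N linguist]]]]
The words 'some curious diagram' are exhaustively dominated by a single NP node (built by NP → Det AP N), so they form a constituent.

Yes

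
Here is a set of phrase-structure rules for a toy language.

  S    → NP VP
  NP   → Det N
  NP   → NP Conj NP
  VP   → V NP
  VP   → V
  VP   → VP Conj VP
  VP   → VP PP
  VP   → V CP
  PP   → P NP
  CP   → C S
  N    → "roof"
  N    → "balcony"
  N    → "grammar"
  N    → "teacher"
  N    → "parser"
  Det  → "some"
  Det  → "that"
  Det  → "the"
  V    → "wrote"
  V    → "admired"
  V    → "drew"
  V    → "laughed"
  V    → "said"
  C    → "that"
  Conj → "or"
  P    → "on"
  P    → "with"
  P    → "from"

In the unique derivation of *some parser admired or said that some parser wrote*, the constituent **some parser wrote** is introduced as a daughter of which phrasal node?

CP

S
  NP
    Det: some
    N: parser
  VP
    VP
      V: admired
    Conj: or
    VP
      V: said
      CP
        C: that
        S
          NP
            Det: some
            N: parser
          VP
            V: wrote
The span 'some parser wrote' is the S node built by S → NP VP.
Its mother is the CP built by CP → C S.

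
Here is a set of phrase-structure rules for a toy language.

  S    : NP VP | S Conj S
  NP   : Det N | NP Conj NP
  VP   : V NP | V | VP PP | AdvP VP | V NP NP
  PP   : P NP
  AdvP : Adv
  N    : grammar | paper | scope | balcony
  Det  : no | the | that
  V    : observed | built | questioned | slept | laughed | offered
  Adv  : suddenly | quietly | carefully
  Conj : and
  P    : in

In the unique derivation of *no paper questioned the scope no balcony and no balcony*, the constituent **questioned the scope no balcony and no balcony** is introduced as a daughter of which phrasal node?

S
  NP
    Det: no
    N: paper
  VP
    V: questioned
    NP
      Det: the
      N: scope
    NP
      NP
        Det: no
        N: balcony
      Conj: and
      NP
        Det: no
        N: balcony
The span 'questioned the scope no balcony and no balcony' is the VP node built by VP → V NP NP.
Its mother is the S built by S → NP VP.

S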